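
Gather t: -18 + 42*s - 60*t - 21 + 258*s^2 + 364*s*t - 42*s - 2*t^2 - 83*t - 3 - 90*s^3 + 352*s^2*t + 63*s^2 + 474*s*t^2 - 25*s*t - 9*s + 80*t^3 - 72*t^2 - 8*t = -90*s^3 + 321*s^2 - 9*s + 80*t^3 + t^2*(474*s - 74) + t*(352*s^2 + 339*s - 151) - 42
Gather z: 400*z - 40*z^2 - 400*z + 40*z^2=0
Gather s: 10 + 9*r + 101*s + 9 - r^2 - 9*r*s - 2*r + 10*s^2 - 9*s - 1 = -r^2 + 7*r + 10*s^2 + s*(92 - 9*r) + 18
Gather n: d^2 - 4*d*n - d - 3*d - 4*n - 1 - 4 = d^2 - 4*d + n*(-4*d - 4) - 5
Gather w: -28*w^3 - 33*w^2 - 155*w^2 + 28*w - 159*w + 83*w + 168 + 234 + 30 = -28*w^3 - 188*w^2 - 48*w + 432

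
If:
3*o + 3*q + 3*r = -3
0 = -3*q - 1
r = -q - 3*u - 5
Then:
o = 3*u + 4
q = -1/3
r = -3*u - 14/3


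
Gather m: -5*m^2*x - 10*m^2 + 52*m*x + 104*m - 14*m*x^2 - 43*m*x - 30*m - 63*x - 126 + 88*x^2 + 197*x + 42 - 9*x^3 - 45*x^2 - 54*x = m^2*(-5*x - 10) + m*(-14*x^2 + 9*x + 74) - 9*x^3 + 43*x^2 + 80*x - 84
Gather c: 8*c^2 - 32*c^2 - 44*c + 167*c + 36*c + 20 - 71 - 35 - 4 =-24*c^2 + 159*c - 90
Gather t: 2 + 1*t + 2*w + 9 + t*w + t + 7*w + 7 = t*(w + 2) + 9*w + 18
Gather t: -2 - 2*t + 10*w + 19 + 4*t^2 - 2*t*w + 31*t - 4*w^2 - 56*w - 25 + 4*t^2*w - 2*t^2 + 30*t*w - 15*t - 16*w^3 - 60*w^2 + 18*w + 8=t^2*(4*w + 2) + t*(28*w + 14) - 16*w^3 - 64*w^2 - 28*w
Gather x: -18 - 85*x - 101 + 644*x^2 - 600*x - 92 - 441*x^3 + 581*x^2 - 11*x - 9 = -441*x^3 + 1225*x^2 - 696*x - 220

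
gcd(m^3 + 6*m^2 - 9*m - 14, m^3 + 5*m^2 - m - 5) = m + 1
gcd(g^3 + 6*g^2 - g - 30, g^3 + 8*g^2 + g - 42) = g^2 + g - 6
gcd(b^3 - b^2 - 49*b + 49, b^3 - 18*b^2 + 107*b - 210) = b - 7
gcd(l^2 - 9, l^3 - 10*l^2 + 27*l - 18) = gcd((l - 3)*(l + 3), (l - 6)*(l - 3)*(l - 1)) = l - 3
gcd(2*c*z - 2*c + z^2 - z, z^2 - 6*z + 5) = z - 1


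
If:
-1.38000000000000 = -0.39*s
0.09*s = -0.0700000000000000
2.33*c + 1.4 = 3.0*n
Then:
No Solution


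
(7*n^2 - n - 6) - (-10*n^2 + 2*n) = 17*n^2 - 3*n - 6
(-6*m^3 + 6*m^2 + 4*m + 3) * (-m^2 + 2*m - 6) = 6*m^5 - 18*m^4 + 44*m^3 - 31*m^2 - 18*m - 18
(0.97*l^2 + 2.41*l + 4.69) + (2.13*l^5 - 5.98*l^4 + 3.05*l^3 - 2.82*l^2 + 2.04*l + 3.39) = 2.13*l^5 - 5.98*l^4 + 3.05*l^3 - 1.85*l^2 + 4.45*l + 8.08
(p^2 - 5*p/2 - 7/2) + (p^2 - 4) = 2*p^2 - 5*p/2 - 15/2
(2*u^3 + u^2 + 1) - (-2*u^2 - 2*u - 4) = 2*u^3 + 3*u^2 + 2*u + 5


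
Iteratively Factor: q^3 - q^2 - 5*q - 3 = (q - 3)*(q^2 + 2*q + 1) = (q - 3)*(q + 1)*(q + 1)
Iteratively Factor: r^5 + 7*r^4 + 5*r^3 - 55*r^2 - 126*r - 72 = (r + 3)*(r^4 + 4*r^3 - 7*r^2 - 34*r - 24) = (r + 3)*(r + 4)*(r^3 - 7*r - 6) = (r - 3)*(r + 3)*(r + 4)*(r^2 + 3*r + 2) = (r - 3)*(r + 2)*(r + 3)*(r + 4)*(r + 1)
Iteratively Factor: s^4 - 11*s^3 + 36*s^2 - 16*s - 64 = (s + 1)*(s^3 - 12*s^2 + 48*s - 64) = (s - 4)*(s + 1)*(s^2 - 8*s + 16) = (s - 4)^2*(s + 1)*(s - 4)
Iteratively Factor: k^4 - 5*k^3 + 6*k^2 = (k - 3)*(k^3 - 2*k^2) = k*(k - 3)*(k^2 - 2*k) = k^2*(k - 3)*(k - 2)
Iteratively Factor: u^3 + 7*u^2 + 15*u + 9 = (u + 3)*(u^2 + 4*u + 3) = (u + 3)^2*(u + 1)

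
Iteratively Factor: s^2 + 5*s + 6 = (s + 3)*(s + 2)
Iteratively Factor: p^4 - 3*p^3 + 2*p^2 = (p - 2)*(p^3 - p^2) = p*(p - 2)*(p^2 - p) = p^2*(p - 2)*(p - 1)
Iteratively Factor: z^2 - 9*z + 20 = (z - 5)*(z - 4)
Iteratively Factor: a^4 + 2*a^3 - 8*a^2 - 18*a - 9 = (a - 3)*(a^3 + 5*a^2 + 7*a + 3) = (a - 3)*(a + 3)*(a^2 + 2*a + 1) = (a - 3)*(a + 1)*(a + 3)*(a + 1)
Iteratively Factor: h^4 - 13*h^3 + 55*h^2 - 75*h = (h - 5)*(h^3 - 8*h^2 + 15*h) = (h - 5)^2*(h^2 - 3*h) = h*(h - 5)^2*(h - 3)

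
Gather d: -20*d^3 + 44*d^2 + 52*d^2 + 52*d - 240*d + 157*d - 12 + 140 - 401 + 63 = -20*d^3 + 96*d^2 - 31*d - 210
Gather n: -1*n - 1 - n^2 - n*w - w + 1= -n^2 + n*(-w - 1) - w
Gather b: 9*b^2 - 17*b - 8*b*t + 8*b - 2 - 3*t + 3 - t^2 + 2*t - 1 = 9*b^2 + b*(-8*t - 9) - t^2 - t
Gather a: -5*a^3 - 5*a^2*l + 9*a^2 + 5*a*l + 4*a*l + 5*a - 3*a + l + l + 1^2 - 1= -5*a^3 + a^2*(9 - 5*l) + a*(9*l + 2) + 2*l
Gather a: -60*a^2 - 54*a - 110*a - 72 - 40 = -60*a^2 - 164*a - 112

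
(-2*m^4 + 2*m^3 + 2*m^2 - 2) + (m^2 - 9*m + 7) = -2*m^4 + 2*m^3 + 3*m^2 - 9*m + 5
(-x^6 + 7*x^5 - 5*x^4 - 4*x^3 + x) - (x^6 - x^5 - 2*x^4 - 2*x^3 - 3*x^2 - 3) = -2*x^6 + 8*x^5 - 3*x^4 - 2*x^3 + 3*x^2 + x + 3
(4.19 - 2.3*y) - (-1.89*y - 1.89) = 6.08 - 0.41*y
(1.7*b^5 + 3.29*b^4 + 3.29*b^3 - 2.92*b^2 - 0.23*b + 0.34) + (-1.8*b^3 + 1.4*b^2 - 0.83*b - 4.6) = 1.7*b^5 + 3.29*b^4 + 1.49*b^3 - 1.52*b^2 - 1.06*b - 4.26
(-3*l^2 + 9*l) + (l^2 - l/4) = -2*l^2 + 35*l/4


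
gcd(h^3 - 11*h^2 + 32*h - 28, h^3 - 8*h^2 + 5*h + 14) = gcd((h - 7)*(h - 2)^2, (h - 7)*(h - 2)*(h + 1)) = h^2 - 9*h + 14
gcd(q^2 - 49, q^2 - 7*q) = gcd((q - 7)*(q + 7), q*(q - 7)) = q - 7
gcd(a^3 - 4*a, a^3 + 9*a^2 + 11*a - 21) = 1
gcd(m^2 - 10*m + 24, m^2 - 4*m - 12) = m - 6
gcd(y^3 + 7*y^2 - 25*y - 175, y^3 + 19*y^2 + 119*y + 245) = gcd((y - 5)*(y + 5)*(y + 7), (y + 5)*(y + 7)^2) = y^2 + 12*y + 35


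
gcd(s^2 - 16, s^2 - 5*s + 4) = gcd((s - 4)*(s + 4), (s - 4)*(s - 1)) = s - 4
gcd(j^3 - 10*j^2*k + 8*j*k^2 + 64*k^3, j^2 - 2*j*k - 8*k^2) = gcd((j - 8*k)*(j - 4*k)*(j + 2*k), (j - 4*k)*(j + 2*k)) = j^2 - 2*j*k - 8*k^2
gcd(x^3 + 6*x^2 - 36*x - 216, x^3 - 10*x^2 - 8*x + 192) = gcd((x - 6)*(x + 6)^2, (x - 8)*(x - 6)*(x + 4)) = x - 6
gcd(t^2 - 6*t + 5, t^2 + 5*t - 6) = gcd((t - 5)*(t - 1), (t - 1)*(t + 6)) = t - 1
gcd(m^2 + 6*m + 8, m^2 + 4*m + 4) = m + 2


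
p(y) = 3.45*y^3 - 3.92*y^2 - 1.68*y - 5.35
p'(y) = 10.35*y^2 - 7.84*y - 1.68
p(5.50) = 440.82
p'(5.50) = 268.29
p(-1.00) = -11.04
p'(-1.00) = 16.51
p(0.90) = -7.52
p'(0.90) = -0.35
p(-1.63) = -27.97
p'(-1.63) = 38.60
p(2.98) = 46.13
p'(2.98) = 66.87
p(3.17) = 59.83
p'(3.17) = 77.47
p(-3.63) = -215.93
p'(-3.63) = 163.16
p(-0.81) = -8.39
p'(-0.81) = 11.46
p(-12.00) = -6511.27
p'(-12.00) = 1582.80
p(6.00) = 588.65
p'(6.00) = 323.88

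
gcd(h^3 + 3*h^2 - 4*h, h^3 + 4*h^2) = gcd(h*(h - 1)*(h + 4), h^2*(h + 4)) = h^2 + 4*h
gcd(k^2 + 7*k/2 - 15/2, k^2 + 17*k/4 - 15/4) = k + 5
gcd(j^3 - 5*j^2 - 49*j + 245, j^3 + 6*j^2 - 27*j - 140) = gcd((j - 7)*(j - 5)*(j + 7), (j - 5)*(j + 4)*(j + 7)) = j^2 + 2*j - 35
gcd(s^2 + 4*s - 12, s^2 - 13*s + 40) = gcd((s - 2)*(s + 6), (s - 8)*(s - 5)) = 1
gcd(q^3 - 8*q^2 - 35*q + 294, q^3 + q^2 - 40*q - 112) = q - 7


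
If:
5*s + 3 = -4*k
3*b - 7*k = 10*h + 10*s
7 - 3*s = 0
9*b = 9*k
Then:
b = -11/3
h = -13/15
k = -11/3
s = 7/3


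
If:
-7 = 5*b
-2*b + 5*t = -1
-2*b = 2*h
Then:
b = -7/5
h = 7/5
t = -19/25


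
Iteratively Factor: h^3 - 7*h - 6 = (h - 3)*(h^2 + 3*h + 2) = (h - 3)*(h + 2)*(h + 1)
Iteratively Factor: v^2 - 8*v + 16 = (v - 4)*(v - 4)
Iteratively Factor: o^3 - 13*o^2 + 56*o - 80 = (o - 4)*(o^2 - 9*o + 20) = (o - 4)^2*(o - 5)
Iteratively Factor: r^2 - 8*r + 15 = (r - 3)*(r - 5)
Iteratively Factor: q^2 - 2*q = (q - 2)*(q)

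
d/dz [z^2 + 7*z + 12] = 2*z + 7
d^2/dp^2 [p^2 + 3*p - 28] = 2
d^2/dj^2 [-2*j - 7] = 0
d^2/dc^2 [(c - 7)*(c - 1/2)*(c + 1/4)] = 6*c - 29/2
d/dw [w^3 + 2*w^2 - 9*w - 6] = 3*w^2 + 4*w - 9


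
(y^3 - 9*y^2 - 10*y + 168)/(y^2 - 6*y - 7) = (y^2 - 2*y - 24)/(y + 1)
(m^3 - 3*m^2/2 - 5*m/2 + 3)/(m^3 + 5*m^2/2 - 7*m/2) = (2*m^2 - m - 6)/(m*(2*m + 7))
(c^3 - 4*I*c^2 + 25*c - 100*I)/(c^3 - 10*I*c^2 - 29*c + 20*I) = (c + 5*I)/(c - I)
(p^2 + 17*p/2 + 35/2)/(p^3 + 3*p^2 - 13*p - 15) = (p + 7/2)/(p^2 - 2*p - 3)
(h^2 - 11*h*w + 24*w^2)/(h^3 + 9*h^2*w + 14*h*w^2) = (h^2 - 11*h*w + 24*w^2)/(h*(h^2 + 9*h*w + 14*w^2))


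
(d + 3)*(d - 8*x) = d^2 - 8*d*x + 3*d - 24*x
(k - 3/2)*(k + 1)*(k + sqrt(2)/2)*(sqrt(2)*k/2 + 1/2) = sqrt(2)*k^4/2 - sqrt(2)*k^3/4 + k^3 - sqrt(2)*k^2/2 - k^2/2 - 3*k/2 - sqrt(2)*k/8 - 3*sqrt(2)/8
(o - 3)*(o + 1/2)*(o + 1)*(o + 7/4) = o^4 + o^3/4 - 53*o^2/8 - 17*o/2 - 21/8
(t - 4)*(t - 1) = t^2 - 5*t + 4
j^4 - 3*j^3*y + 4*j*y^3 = j*(j - 2*y)^2*(j + y)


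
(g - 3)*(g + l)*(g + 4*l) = g^3 + 5*g^2*l - 3*g^2 + 4*g*l^2 - 15*g*l - 12*l^2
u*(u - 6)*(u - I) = u^3 - 6*u^2 - I*u^2 + 6*I*u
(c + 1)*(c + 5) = c^2 + 6*c + 5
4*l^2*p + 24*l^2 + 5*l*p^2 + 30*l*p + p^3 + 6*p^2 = (l + p)*(4*l + p)*(p + 6)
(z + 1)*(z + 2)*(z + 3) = z^3 + 6*z^2 + 11*z + 6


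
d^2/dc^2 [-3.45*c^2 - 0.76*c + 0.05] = -6.90000000000000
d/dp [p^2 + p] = 2*p + 1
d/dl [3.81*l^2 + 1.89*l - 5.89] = 7.62*l + 1.89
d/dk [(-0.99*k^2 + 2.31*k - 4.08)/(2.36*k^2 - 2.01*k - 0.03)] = (-3.4617*k^2 + 19.317*k - 8.2701)/(5.5696*k^4 - 9.4872*k^3 + 3.8985*k^2 + 0.1206*k + 0.0009)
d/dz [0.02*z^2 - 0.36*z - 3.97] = 0.04*z - 0.36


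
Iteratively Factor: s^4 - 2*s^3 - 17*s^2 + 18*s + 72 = (s + 2)*(s^3 - 4*s^2 - 9*s + 36) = (s + 2)*(s + 3)*(s^2 - 7*s + 12) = (s - 3)*(s + 2)*(s + 3)*(s - 4)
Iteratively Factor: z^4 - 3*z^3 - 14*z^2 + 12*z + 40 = (z + 2)*(z^3 - 5*z^2 - 4*z + 20) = (z - 2)*(z + 2)*(z^2 - 3*z - 10) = (z - 2)*(z + 2)^2*(z - 5)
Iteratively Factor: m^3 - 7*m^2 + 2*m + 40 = (m - 5)*(m^2 - 2*m - 8) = (m - 5)*(m - 4)*(m + 2)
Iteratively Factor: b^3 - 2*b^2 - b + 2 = (b - 1)*(b^2 - b - 2) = (b - 2)*(b - 1)*(b + 1)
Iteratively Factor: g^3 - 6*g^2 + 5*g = (g - 5)*(g^2 - g) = (g - 5)*(g - 1)*(g)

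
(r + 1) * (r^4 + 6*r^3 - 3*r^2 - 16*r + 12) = r^5 + 7*r^4 + 3*r^3 - 19*r^2 - 4*r + 12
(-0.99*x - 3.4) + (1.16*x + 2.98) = 0.17*x - 0.42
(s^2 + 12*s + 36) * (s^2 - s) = s^4 + 11*s^3 + 24*s^2 - 36*s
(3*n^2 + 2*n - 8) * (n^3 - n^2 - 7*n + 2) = 3*n^5 - n^4 - 31*n^3 + 60*n - 16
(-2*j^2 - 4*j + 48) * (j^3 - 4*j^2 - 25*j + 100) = -2*j^5 + 4*j^4 + 114*j^3 - 292*j^2 - 1600*j + 4800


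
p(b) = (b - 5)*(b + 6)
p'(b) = 2*b + 1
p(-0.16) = -30.13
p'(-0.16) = 0.68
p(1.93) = -24.35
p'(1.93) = 4.86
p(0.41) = -29.42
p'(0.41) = 1.82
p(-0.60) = -30.24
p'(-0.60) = -0.20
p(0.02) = -29.98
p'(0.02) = 1.04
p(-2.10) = -27.69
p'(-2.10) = -3.20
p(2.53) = -21.07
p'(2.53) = 6.06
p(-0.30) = -30.21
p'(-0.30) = 0.40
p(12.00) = 126.00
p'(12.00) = 25.00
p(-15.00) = 180.00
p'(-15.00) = -29.00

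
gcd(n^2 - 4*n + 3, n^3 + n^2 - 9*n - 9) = n - 3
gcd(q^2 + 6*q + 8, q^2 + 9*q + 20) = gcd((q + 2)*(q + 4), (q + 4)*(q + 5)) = q + 4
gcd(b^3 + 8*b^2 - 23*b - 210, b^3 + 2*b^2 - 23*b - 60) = b - 5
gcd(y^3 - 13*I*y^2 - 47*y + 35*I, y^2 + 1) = y - I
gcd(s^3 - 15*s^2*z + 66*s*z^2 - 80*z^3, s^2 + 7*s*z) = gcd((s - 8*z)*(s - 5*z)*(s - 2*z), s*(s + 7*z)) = 1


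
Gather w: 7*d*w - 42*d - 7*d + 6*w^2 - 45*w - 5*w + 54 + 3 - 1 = -49*d + 6*w^2 + w*(7*d - 50) + 56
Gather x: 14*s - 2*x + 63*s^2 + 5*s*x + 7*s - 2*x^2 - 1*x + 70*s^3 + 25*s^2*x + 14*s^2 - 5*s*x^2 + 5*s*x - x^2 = 70*s^3 + 77*s^2 + 21*s + x^2*(-5*s - 3) + x*(25*s^2 + 10*s - 3)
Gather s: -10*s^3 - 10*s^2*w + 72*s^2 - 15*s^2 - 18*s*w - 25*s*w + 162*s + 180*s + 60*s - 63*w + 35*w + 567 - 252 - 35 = -10*s^3 + s^2*(57 - 10*w) + s*(402 - 43*w) - 28*w + 280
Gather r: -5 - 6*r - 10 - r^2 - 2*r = -r^2 - 8*r - 15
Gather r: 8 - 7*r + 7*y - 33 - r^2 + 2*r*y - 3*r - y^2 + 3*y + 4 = -r^2 + r*(2*y - 10) - y^2 + 10*y - 21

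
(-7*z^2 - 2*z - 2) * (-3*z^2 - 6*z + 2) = 21*z^4 + 48*z^3 + 4*z^2 + 8*z - 4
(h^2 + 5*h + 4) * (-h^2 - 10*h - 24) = -h^4 - 15*h^3 - 78*h^2 - 160*h - 96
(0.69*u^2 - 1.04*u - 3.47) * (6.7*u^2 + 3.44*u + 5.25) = 4.623*u^4 - 4.5944*u^3 - 23.2041*u^2 - 17.3968*u - 18.2175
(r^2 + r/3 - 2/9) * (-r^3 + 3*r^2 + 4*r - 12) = -r^5 + 8*r^4/3 + 47*r^3/9 - 34*r^2/3 - 44*r/9 + 8/3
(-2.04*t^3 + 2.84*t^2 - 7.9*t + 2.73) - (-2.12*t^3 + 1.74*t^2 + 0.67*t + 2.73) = 0.0800000000000001*t^3 + 1.1*t^2 - 8.57*t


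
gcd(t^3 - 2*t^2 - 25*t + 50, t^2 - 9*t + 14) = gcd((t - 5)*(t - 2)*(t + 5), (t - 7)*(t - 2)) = t - 2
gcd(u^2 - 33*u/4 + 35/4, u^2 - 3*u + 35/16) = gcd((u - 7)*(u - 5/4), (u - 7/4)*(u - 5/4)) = u - 5/4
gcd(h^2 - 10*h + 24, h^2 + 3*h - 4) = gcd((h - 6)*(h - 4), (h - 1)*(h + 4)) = 1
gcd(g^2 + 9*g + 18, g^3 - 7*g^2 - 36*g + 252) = g + 6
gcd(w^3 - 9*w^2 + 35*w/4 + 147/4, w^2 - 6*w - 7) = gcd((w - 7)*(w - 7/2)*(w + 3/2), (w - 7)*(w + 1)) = w - 7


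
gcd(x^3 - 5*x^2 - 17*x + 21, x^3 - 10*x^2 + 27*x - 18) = x - 1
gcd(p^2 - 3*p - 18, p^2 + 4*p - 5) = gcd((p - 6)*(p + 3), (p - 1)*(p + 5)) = 1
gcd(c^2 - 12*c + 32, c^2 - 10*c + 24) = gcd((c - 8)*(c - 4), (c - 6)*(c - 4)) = c - 4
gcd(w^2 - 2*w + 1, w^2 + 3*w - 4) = w - 1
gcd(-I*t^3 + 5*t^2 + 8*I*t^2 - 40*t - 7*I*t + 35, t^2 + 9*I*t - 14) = 1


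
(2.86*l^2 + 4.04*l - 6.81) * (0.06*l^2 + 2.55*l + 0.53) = 0.1716*l^4 + 7.5354*l^3 + 11.4092*l^2 - 15.2243*l - 3.6093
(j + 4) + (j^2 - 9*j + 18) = j^2 - 8*j + 22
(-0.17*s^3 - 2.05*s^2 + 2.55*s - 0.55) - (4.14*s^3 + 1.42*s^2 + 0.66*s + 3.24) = -4.31*s^3 - 3.47*s^2 + 1.89*s - 3.79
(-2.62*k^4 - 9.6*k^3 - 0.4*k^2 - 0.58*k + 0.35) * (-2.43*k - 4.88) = 6.3666*k^5 + 36.1136*k^4 + 47.82*k^3 + 3.3614*k^2 + 1.9799*k - 1.708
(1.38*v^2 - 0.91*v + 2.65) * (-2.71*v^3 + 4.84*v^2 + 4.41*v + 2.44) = -3.7398*v^5 + 9.1453*v^4 - 5.5001*v^3 + 12.1801*v^2 + 9.4661*v + 6.466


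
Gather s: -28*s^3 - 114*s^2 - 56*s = -28*s^3 - 114*s^2 - 56*s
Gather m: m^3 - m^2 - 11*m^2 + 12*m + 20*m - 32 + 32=m^3 - 12*m^2 + 32*m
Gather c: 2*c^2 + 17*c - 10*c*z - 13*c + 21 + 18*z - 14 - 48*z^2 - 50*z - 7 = 2*c^2 + c*(4 - 10*z) - 48*z^2 - 32*z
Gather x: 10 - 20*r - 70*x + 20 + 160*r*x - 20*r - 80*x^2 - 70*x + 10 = -40*r - 80*x^2 + x*(160*r - 140) + 40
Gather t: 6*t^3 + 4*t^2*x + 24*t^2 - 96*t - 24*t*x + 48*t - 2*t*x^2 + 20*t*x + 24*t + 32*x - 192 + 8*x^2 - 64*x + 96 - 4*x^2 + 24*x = 6*t^3 + t^2*(4*x + 24) + t*(-2*x^2 - 4*x - 24) + 4*x^2 - 8*x - 96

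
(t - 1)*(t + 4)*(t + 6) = t^3 + 9*t^2 + 14*t - 24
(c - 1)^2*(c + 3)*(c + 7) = c^4 + 8*c^3 + 2*c^2 - 32*c + 21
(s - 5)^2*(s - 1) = s^3 - 11*s^2 + 35*s - 25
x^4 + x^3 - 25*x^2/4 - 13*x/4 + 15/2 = (x - 2)*(x - 1)*(x + 3/2)*(x + 5/2)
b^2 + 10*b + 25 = (b + 5)^2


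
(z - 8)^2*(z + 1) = z^3 - 15*z^2 + 48*z + 64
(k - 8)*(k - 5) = k^2 - 13*k + 40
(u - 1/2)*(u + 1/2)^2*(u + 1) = u^4 + 3*u^3/2 + u^2/4 - 3*u/8 - 1/8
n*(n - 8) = n^2 - 8*n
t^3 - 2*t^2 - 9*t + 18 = (t - 3)*(t - 2)*(t + 3)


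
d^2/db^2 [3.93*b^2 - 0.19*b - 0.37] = 7.86000000000000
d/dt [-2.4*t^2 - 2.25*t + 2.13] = -4.8*t - 2.25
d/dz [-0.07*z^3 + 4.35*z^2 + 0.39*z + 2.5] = -0.21*z^2 + 8.7*z + 0.39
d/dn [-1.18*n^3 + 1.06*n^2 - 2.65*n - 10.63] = -3.54*n^2 + 2.12*n - 2.65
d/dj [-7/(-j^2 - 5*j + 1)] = 7*(-2*j - 5)/(j^2 + 5*j - 1)^2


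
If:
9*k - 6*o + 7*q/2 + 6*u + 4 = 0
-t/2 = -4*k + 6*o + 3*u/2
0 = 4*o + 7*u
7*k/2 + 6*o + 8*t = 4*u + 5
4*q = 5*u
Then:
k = 9958/3897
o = 980/433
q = -700/433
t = -11056/3897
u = -560/433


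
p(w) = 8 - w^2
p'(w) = -2*w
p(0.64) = 7.59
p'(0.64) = -1.28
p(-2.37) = 2.38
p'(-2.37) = 4.74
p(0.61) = 7.63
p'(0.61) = -1.22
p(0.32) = 7.90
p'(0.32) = -0.64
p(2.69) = 0.76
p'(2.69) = -5.38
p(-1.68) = 5.18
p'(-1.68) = 3.36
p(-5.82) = -25.87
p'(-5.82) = 11.64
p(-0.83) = 7.31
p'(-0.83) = 1.66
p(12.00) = -136.00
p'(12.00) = -24.00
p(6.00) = -28.00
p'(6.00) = -12.00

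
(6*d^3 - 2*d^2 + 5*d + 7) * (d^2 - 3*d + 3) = 6*d^5 - 20*d^4 + 29*d^3 - 14*d^2 - 6*d + 21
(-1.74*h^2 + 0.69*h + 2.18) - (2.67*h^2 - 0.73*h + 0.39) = -4.41*h^2 + 1.42*h + 1.79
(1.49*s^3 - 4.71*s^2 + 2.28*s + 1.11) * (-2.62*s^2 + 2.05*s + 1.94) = -3.9038*s^5 + 15.3947*s^4 - 12.7385*s^3 - 7.3716*s^2 + 6.6987*s + 2.1534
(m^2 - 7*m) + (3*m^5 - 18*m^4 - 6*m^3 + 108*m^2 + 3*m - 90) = 3*m^5 - 18*m^4 - 6*m^3 + 109*m^2 - 4*m - 90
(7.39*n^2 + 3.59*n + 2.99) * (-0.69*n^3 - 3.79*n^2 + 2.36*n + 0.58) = -5.0991*n^5 - 30.4852*n^4 + 1.7712*n^3 + 1.4265*n^2 + 9.1386*n + 1.7342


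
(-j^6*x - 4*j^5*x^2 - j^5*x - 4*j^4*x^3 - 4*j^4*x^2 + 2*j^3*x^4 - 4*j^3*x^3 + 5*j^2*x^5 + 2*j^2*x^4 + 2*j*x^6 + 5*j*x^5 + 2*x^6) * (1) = -j^6*x - 4*j^5*x^2 - j^5*x - 4*j^4*x^3 - 4*j^4*x^2 + 2*j^3*x^4 - 4*j^3*x^3 + 5*j^2*x^5 + 2*j^2*x^4 + 2*j*x^6 + 5*j*x^5 + 2*x^6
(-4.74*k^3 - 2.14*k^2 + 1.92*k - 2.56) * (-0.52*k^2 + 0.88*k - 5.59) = 2.4648*k^5 - 3.0584*k^4 + 23.615*k^3 + 14.9834*k^2 - 12.9856*k + 14.3104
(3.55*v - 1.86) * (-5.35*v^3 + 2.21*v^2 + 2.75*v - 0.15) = -18.9925*v^4 + 17.7965*v^3 + 5.6519*v^2 - 5.6475*v + 0.279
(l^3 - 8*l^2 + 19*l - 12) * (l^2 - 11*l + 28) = l^5 - 19*l^4 + 135*l^3 - 445*l^2 + 664*l - 336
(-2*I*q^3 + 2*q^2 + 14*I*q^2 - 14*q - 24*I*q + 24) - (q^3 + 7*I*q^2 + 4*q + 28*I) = -q^3 - 2*I*q^3 + 2*q^2 + 7*I*q^2 - 18*q - 24*I*q + 24 - 28*I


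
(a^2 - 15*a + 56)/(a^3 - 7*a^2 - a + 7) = (a - 8)/(a^2 - 1)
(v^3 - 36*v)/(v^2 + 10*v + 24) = v*(v - 6)/(v + 4)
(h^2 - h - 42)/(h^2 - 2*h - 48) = (h - 7)/(h - 8)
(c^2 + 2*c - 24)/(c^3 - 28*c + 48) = 1/(c - 2)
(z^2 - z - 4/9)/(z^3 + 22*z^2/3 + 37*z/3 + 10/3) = (z - 4/3)/(z^2 + 7*z + 10)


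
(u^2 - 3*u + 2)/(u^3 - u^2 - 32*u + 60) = (u - 1)/(u^2 + u - 30)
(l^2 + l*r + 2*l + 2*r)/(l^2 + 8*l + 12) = (l + r)/(l + 6)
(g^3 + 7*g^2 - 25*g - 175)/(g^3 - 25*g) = (g + 7)/g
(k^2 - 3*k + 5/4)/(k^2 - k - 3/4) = (-4*k^2 + 12*k - 5)/(-4*k^2 + 4*k + 3)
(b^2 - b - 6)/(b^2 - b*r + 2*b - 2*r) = (3 - b)/(-b + r)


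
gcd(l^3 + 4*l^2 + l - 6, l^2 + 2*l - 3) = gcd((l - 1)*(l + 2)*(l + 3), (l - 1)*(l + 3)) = l^2 + 2*l - 3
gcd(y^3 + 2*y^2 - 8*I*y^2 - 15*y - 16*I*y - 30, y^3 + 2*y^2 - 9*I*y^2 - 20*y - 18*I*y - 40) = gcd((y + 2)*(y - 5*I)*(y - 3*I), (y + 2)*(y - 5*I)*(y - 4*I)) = y^2 + y*(2 - 5*I) - 10*I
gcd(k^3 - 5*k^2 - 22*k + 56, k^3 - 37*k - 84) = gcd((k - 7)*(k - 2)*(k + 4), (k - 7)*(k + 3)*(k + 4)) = k^2 - 3*k - 28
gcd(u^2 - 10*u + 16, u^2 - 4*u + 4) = u - 2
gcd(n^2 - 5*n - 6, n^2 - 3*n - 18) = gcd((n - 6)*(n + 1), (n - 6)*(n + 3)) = n - 6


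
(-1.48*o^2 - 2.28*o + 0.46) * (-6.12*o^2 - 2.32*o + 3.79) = 9.0576*o^4 + 17.3872*o^3 - 3.1348*o^2 - 9.7084*o + 1.7434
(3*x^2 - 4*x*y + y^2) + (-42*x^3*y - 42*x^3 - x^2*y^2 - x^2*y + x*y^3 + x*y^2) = -42*x^3*y - 42*x^3 - x^2*y^2 - x^2*y + 3*x^2 + x*y^3 + x*y^2 - 4*x*y + y^2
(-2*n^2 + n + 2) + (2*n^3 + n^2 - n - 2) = 2*n^3 - n^2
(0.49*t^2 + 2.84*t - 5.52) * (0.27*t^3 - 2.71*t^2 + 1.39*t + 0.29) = 0.1323*t^5 - 0.5611*t^4 - 8.5057*t^3 + 19.0489*t^2 - 6.8492*t - 1.6008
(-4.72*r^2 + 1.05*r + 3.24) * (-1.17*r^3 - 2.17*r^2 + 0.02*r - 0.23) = 5.5224*r^5 + 9.0139*r^4 - 6.1637*r^3 - 5.9242*r^2 - 0.1767*r - 0.7452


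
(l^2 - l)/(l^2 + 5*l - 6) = l/(l + 6)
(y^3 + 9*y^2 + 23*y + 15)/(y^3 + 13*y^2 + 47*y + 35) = (y + 3)/(y + 7)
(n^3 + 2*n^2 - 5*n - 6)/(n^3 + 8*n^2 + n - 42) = (n + 1)/(n + 7)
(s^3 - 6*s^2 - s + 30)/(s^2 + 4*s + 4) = (s^2 - 8*s + 15)/(s + 2)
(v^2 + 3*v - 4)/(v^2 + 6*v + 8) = (v - 1)/(v + 2)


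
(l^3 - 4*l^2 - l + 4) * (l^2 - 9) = l^5 - 4*l^4 - 10*l^3 + 40*l^2 + 9*l - 36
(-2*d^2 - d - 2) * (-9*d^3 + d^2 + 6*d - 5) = 18*d^5 + 7*d^4 + 5*d^3 + 2*d^2 - 7*d + 10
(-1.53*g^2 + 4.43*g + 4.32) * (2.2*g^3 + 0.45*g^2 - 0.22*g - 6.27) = -3.366*g^5 + 9.0575*g^4 + 11.8341*g^3 + 10.5625*g^2 - 28.7265*g - 27.0864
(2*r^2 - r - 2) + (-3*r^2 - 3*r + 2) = -r^2 - 4*r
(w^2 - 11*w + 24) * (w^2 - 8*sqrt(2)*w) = w^4 - 8*sqrt(2)*w^3 - 11*w^3 + 24*w^2 + 88*sqrt(2)*w^2 - 192*sqrt(2)*w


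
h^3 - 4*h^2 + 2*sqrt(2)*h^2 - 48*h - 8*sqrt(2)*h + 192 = (h - 4)*(h - 4*sqrt(2))*(h + 6*sqrt(2))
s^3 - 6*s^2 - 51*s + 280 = (s - 8)*(s - 5)*(s + 7)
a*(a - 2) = a^2 - 2*a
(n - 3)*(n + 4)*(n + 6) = n^3 + 7*n^2 - 6*n - 72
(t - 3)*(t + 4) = t^2 + t - 12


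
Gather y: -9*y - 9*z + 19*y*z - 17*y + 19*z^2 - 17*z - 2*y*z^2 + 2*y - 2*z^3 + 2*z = y*(-2*z^2 + 19*z - 24) - 2*z^3 + 19*z^2 - 24*z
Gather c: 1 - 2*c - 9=-2*c - 8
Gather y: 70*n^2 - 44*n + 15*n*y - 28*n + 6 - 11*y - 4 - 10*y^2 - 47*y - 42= 70*n^2 - 72*n - 10*y^2 + y*(15*n - 58) - 40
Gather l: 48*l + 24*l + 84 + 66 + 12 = 72*l + 162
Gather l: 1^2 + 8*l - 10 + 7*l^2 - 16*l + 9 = 7*l^2 - 8*l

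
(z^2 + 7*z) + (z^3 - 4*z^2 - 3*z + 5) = z^3 - 3*z^2 + 4*z + 5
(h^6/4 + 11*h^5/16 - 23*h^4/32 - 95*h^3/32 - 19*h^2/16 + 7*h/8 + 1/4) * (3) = 3*h^6/4 + 33*h^5/16 - 69*h^4/32 - 285*h^3/32 - 57*h^2/16 + 21*h/8 + 3/4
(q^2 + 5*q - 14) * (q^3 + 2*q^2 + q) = q^5 + 7*q^4 - 3*q^3 - 23*q^2 - 14*q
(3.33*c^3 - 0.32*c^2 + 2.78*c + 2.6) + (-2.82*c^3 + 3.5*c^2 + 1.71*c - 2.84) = 0.51*c^3 + 3.18*c^2 + 4.49*c - 0.24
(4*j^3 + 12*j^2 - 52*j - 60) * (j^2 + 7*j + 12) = 4*j^5 + 40*j^4 + 80*j^3 - 280*j^2 - 1044*j - 720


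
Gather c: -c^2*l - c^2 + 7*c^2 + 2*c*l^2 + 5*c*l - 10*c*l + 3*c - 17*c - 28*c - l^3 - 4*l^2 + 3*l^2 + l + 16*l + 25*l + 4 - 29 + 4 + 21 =c^2*(6 - l) + c*(2*l^2 - 5*l - 42) - l^3 - l^2 + 42*l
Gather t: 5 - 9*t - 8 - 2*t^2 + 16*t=-2*t^2 + 7*t - 3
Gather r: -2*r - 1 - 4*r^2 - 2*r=-4*r^2 - 4*r - 1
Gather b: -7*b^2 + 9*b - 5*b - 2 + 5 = -7*b^2 + 4*b + 3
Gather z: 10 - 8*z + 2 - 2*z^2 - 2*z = -2*z^2 - 10*z + 12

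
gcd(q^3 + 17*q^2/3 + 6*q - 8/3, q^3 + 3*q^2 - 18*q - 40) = q + 2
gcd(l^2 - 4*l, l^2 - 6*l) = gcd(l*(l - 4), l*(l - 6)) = l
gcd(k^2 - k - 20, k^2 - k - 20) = k^2 - k - 20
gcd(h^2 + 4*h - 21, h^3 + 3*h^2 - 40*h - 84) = h + 7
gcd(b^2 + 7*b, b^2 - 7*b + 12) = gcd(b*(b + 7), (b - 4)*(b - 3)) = 1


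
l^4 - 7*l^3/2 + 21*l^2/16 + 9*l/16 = l*(l - 3)*(l - 3/4)*(l + 1/4)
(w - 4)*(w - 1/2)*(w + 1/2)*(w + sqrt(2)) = w^4 - 4*w^3 + sqrt(2)*w^3 - 4*sqrt(2)*w^2 - w^2/4 - sqrt(2)*w/4 + w + sqrt(2)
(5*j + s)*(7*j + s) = 35*j^2 + 12*j*s + s^2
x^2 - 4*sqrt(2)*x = x*(x - 4*sqrt(2))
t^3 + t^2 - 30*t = t*(t - 5)*(t + 6)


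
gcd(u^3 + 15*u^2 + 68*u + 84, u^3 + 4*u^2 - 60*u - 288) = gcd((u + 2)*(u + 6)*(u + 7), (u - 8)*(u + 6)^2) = u + 6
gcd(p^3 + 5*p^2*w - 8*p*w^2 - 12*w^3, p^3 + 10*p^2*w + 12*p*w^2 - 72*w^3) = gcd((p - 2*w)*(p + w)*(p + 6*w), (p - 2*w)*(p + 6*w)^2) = p^2 + 4*p*w - 12*w^2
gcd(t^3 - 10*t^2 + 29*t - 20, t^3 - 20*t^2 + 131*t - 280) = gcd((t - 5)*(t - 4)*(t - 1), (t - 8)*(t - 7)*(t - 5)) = t - 5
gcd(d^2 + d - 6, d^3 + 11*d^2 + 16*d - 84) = d - 2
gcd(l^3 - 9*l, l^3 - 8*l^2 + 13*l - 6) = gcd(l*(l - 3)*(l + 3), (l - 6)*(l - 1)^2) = 1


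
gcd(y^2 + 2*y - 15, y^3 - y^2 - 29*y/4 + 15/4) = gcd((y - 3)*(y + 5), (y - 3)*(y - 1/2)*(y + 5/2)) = y - 3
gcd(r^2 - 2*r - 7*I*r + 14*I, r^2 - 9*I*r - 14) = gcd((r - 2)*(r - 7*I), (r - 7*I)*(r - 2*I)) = r - 7*I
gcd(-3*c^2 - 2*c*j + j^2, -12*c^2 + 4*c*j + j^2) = 1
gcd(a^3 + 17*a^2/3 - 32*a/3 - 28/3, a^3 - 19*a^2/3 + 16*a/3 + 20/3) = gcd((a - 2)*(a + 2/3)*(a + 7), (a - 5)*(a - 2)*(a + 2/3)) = a^2 - 4*a/3 - 4/3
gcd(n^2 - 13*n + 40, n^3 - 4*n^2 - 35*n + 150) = n - 5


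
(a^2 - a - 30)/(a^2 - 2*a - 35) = (a - 6)/(a - 7)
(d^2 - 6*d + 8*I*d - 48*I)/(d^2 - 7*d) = (d^2 - 6*d + 8*I*d - 48*I)/(d*(d - 7))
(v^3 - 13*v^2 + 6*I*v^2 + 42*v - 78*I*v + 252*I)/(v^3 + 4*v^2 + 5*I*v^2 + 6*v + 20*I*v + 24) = (v^2 - 13*v + 42)/(v^2 + v*(4 - I) - 4*I)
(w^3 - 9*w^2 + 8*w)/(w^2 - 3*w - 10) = w*(-w^2 + 9*w - 8)/(-w^2 + 3*w + 10)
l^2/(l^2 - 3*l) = l/(l - 3)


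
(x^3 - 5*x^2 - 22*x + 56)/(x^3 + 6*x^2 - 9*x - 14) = (x^2 - 3*x - 28)/(x^2 + 8*x + 7)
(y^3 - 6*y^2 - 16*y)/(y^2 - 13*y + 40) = y*(y + 2)/(y - 5)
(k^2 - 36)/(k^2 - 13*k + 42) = (k + 6)/(k - 7)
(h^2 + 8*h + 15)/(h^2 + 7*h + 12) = (h + 5)/(h + 4)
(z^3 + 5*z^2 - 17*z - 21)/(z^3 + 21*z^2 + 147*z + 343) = (z^2 - 2*z - 3)/(z^2 + 14*z + 49)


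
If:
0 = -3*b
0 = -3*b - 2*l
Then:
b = 0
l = 0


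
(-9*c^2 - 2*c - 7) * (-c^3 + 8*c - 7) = 9*c^5 + 2*c^4 - 65*c^3 + 47*c^2 - 42*c + 49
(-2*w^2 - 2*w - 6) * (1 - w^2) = 2*w^4 + 2*w^3 + 4*w^2 - 2*w - 6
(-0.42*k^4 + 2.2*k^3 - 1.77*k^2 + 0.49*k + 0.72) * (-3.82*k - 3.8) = 1.6044*k^5 - 6.808*k^4 - 1.5986*k^3 + 4.8542*k^2 - 4.6124*k - 2.736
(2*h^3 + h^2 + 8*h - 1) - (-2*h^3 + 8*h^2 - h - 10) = 4*h^3 - 7*h^2 + 9*h + 9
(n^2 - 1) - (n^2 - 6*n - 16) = 6*n + 15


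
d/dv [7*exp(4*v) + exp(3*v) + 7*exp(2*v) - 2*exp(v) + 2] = (28*exp(3*v) + 3*exp(2*v) + 14*exp(v) - 2)*exp(v)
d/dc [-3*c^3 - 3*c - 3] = -9*c^2 - 3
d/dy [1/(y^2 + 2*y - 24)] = 2*(-y - 1)/(y^2 + 2*y - 24)^2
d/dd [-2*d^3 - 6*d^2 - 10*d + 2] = -6*d^2 - 12*d - 10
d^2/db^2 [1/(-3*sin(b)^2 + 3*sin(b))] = (4 + 1/sin(b) - 4/sin(b)^2 + 2/sin(b)^3)/(3*(sin(b) - 1)^2)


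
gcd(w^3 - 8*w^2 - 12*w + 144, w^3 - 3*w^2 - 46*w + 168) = w - 6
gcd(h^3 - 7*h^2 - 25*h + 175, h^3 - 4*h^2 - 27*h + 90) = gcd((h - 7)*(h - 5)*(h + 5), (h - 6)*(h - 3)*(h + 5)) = h + 5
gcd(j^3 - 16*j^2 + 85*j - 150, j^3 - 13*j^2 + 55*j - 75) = j^2 - 10*j + 25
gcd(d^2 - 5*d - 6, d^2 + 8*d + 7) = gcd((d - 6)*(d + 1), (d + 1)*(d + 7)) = d + 1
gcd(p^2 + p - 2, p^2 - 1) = p - 1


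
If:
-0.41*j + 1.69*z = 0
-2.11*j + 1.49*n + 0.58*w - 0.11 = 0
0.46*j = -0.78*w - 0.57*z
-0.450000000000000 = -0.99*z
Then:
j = 1.87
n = 3.29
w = -1.44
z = 0.45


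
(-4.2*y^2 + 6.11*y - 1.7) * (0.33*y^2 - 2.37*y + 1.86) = -1.386*y^4 + 11.9703*y^3 - 22.8537*y^2 + 15.3936*y - 3.162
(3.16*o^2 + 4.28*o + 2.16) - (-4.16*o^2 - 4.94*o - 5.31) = 7.32*o^2 + 9.22*o + 7.47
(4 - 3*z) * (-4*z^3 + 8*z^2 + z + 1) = 12*z^4 - 40*z^3 + 29*z^2 + z + 4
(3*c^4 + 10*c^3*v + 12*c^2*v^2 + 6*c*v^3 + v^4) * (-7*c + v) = -21*c^5 - 67*c^4*v - 74*c^3*v^2 - 30*c^2*v^3 - c*v^4 + v^5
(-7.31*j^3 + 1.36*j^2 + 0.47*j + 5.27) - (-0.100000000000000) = -7.31*j^3 + 1.36*j^2 + 0.47*j + 5.37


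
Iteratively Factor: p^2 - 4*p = (p)*(p - 4)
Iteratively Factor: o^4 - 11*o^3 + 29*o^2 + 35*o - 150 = (o + 2)*(o^3 - 13*o^2 + 55*o - 75) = (o - 5)*(o + 2)*(o^2 - 8*o + 15) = (o - 5)*(o - 3)*(o + 2)*(o - 5)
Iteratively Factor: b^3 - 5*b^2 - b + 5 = (b - 1)*(b^2 - 4*b - 5) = (b - 5)*(b - 1)*(b + 1)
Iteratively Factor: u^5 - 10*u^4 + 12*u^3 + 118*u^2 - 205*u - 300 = (u + 3)*(u^4 - 13*u^3 + 51*u^2 - 35*u - 100) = (u + 1)*(u + 3)*(u^3 - 14*u^2 + 65*u - 100) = (u - 5)*(u + 1)*(u + 3)*(u^2 - 9*u + 20) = (u - 5)*(u - 4)*(u + 1)*(u + 3)*(u - 5)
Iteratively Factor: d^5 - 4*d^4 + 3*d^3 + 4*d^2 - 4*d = (d)*(d^4 - 4*d^3 + 3*d^2 + 4*d - 4) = d*(d - 2)*(d^3 - 2*d^2 - d + 2) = d*(d - 2)*(d + 1)*(d^2 - 3*d + 2) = d*(d - 2)^2*(d + 1)*(d - 1)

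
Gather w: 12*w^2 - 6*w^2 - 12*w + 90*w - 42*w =6*w^2 + 36*w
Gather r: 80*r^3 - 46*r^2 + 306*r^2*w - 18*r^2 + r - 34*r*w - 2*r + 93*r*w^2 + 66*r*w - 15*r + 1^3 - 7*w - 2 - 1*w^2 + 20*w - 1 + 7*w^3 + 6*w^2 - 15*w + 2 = 80*r^3 + r^2*(306*w - 64) + r*(93*w^2 + 32*w - 16) + 7*w^3 + 5*w^2 - 2*w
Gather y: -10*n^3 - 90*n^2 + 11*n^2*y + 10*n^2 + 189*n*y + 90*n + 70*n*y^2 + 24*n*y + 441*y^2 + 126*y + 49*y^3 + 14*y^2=-10*n^3 - 80*n^2 + 90*n + 49*y^3 + y^2*(70*n + 455) + y*(11*n^2 + 213*n + 126)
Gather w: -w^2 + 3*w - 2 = -w^2 + 3*w - 2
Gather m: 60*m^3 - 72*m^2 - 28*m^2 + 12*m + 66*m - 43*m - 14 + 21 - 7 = 60*m^3 - 100*m^2 + 35*m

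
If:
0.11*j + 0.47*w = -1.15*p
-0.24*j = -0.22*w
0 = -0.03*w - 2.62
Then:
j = -80.06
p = 43.35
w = -87.33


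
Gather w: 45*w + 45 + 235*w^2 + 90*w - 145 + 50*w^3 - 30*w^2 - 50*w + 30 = 50*w^3 + 205*w^2 + 85*w - 70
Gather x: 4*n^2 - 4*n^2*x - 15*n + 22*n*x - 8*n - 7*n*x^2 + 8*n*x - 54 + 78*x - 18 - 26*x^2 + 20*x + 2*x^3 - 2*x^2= 4*n^2 - 23*n + 2*x^3 + x^2*(-7*n - 28) + x*(-4*n^2 + 30*n + 98) - 72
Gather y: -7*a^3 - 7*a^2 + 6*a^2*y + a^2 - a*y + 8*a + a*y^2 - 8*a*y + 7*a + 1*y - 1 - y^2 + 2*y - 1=-7*a^3 - 6*a^2 + 15*a + y^2*(a - 1) + y*(6*a^2 - 9*a + 3) - 2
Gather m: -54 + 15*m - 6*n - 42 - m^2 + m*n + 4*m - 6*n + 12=-m^2 + m*(n + 19) - 12*n - 84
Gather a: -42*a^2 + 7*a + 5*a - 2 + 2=-42*a^2 + 12*a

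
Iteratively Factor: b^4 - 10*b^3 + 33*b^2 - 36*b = (b - 3)*(b^3 - 7*b^2 + 12*b) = (b - 3)^2*(b^2 - 4*b) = (b - 4)*(b - 3)^2*(b)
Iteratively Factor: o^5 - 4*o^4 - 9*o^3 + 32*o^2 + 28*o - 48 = (o - 4)*(o^4 - 9*o^2 - 4*o + 12) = (o - 4)*(o + 2)*(o^3 - 2*o^2 - 5*o + 6) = (o - 4)*(o + 2)^2*(o^2 - 4*o + 3) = (o - 4)*(o - 1)*(o + 2)^2*(o - 3)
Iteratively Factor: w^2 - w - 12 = (w + 3)*(w - 4)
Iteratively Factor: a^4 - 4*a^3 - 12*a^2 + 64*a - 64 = (a - 2)*(a^3 - 2*a^2 - 16*a + 32) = (a - 4)*(a - 2)*(a^2 + 2*a - 8) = (a - 4)*(a - 2)^2*(a + 4)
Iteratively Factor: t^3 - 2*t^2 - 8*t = (t)*(t^2 - 2*t - 8) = t*(t + 2)*(t - 4)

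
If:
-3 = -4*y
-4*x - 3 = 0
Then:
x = -3/4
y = 3/4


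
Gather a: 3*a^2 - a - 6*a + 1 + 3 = 3*a^2 - 7*a + 4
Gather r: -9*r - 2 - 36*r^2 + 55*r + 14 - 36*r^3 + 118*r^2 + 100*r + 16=-36*r^3 + 82*r^2 + 146*r + 28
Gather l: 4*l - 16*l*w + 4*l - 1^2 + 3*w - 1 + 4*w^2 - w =l*(8 - 16*w) + 4*w^2 + 2*w - 2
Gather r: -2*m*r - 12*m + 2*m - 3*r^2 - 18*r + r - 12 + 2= -10*m - 3*r^2 + r*(-2*m - 17) - 10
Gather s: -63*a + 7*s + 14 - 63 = -63*a + 7*s - 49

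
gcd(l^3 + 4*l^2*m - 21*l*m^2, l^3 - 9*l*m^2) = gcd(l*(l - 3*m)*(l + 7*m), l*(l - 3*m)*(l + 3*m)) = l^2 - 3*l*m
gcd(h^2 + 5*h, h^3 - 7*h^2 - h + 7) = 1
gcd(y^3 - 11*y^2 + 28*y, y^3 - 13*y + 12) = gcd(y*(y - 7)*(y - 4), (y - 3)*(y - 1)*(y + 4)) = 1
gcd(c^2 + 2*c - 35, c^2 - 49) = c + 7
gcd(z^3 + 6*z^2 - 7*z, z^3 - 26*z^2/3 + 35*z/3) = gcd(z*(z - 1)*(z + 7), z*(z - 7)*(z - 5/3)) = z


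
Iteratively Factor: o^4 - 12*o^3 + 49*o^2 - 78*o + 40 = (o - 5)*(o^3 - 7*o^2 + 14*o - 8) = (o - 5)*(o - 1)*(o^2 - 6*o + 8) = (o - 5)*(o - 2)*(o - 1)*(o - 4)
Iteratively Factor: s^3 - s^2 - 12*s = (s + 3)*(s^2 - 4*s) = (s - 4)*(s + 3)*(s)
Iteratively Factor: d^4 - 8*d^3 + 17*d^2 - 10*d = (d - 5)*(d^3 - 3*d^2 + 2*d) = d*(d - 5)*(d^2 - 3*d + 2) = d*(d - 5)*(d - 2)*(d - 1)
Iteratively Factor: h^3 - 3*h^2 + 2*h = (h)*(h^2 - 3*h + 2) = h*(h - 1)*(h - 2)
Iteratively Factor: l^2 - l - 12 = (l - 4)*(l + 3)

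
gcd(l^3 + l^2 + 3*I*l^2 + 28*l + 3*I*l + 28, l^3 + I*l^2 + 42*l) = l + 7*I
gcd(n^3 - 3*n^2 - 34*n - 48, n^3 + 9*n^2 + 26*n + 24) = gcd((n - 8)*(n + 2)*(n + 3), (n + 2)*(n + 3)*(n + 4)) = n^2 + 5*n + 6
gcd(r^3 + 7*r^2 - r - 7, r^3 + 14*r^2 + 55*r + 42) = r^2 + 8*r + 7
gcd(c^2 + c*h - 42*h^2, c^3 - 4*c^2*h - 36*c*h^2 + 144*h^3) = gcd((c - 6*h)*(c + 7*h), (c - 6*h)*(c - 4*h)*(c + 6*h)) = c - 6*h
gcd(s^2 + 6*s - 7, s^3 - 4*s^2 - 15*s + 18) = s - 1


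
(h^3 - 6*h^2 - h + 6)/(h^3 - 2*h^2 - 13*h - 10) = (h^2 - 7*h + 6)/(h^2 - 3*h - 10)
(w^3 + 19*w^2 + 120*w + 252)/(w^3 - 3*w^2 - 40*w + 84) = (w^2 + 13*w + 42)/(w^2 - 9*w + 14)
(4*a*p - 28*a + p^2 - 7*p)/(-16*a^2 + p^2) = (p - 7)/(-4*a + p)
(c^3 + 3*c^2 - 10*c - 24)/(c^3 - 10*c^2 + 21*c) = (c^2 + 6*c + 8)/(c*(c - 7))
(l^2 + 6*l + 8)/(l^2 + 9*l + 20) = (l + 2)/(l + 5)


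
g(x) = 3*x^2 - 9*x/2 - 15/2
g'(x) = 6*x - 9/2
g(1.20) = -8.58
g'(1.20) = 2.70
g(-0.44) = -4.94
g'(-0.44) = -7.14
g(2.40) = -1.02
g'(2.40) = 9.90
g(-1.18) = 1.99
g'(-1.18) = -11.58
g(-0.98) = -0.21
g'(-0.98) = -10.38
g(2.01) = -4.42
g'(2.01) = 7.56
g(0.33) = -8.66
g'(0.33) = -2.52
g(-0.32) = -5.75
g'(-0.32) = -6.42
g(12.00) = 370.50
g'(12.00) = 67.50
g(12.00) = 370.50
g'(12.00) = 67.50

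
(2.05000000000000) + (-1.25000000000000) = 0.800000000000000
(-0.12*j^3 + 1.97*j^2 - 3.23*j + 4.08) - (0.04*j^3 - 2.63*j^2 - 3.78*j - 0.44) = -0.16*j^3 + 4.6*j^2 + 0.55*j + 4.52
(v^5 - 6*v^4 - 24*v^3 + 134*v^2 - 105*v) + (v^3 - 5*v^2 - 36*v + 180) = v^5 - 6*v^4 - 23*v^3 + 129*v^2 - 141*v + 180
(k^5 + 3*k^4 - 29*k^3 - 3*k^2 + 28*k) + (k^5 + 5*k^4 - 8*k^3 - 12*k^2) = 2*k^5 + 8*k^4 - 37*k^3 - 15*k^2 + 28*k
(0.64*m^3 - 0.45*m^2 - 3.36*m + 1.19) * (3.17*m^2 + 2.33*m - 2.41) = 2.0288*m^5 + 0.0647*m^4 - 13.2421*m^3 - 2.972*m^2 + 10.8703*m - 2.8679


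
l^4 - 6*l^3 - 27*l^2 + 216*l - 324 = (l - 6)*(l - 3)^2*(l + 6)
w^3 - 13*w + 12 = (w - 3)*(w - 1)*(w + 4)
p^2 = p^2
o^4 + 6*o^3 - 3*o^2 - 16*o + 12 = (o - 1)^2*(o + 2)*(o + 6)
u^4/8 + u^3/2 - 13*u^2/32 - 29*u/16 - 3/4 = (u/4 + 1)*(u/2 + 1/4)*(u - 2)*(u + 3/2)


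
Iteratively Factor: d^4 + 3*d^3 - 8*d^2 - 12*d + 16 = (d - 1)*(d^3 + 4*d^2 - 4*d - 16) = (d - 1)*(d + 4)*(d^2 - 4) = (d - 2)*(d - 1)*(d + 4)*(d + 2)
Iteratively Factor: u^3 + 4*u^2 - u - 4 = (u + 4)*(u^2 - 1) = (u - 1)*(u + 4)*(u + 1)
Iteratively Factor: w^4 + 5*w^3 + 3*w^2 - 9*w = (w - 1)*(w^3 + 6*w^2 + 9*w) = (w - 1)*(w + 3)*(w^2 + 3*w) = (w - 1)*(w + 3)^2*(w)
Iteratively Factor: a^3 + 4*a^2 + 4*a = (a + 2)*(a^2 + 2*a) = a*(a + 2)*(a + 2)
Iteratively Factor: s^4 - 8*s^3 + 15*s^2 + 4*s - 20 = (s - 2)*(s^3 - 6*s^2 + 3*s + 10) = (s - 5)*(s - 2)*(s^2 - s - 2) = (s - 5)*(s - 2)*(s + 1)*(s - 2)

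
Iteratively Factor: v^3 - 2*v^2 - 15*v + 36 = (v - 3)*(v^2 + v - 12) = (v - 3)*(v + 4)*(v - 3)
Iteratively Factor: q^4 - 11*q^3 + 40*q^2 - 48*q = (q - 4)*(q^3 - 7*q^2 + 12*q) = (q - 4)^2*(q^2 - 3*q) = q*(q - 4)^2*(q - 3)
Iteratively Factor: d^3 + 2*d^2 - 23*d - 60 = (d + 3)*(d^2 - d - 20) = (d + 3)*(d + 4)*(d - 5)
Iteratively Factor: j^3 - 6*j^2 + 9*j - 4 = (j - 4)*(j^2 - 2*j + 1) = (j - 4)*(j - 1)*(j - 1)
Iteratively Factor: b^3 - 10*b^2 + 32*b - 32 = (b - 4)*(b^2 - 6*b + 8) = (b - 4)^2*(b - 2)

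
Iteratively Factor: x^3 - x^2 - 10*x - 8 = (x + 2)*(x^2 - 3*x - 4) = (x - 4)*(x + 2)*(x + 1)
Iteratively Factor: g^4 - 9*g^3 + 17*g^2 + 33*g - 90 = (g + 2)*(g^3 - 11*g^2 + 39*g - 45) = (g - 3)*(g + 2)*(g^2 - 8*g + 15) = (g - 3)^2*(g + 2)*(g - 5)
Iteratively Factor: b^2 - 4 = (b - 2)*(b + 2)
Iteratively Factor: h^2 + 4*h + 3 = (h + 1)*(h + 3)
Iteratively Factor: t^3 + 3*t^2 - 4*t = (t - 1)*(t^2 + 4*t) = (t - 1)*(t + 4)*(t)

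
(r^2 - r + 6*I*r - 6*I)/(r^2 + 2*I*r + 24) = (r - 1)/(r - 4*I)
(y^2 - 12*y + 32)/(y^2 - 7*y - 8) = (y - 4)/(y + 1)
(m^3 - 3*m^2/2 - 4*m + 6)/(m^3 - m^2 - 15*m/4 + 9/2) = 2*(m - 2)/(2*m - 3)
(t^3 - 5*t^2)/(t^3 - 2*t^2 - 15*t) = t/(t + 3)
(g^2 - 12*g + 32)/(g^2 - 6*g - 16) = (g - 4)/(g + 2)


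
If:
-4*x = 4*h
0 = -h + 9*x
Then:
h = 0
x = 0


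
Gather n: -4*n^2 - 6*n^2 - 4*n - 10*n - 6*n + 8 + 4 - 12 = -10*n^2 - 20*n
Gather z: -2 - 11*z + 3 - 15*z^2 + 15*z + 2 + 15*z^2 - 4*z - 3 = 0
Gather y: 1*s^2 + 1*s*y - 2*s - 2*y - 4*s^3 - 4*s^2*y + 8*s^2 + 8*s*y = -4*s^3 + 9*s^2 - 2*s + y*(-4*s^2 + 9*s - 2)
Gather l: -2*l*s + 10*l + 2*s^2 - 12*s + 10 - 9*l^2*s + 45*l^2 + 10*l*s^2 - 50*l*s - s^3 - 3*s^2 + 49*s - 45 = l^2*(45 - 9*s) + l*(10*s^2 - 52*s + 10) - s^3 - s^2 + 37*s - 35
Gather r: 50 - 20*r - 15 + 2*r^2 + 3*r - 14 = 2*r^2 - 17*r + 21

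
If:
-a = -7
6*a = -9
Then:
No Solution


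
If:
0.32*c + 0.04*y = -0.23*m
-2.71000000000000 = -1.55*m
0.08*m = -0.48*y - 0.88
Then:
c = -0.99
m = 1.75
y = -2.12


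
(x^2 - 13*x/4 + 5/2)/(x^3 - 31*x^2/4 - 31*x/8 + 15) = 2*(x - 2)/(2*x^2 - 13*x - 24)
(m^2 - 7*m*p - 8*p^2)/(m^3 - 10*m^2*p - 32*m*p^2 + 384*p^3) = (-m - p)/(-m^2 + 2*m*p + 48*p^2)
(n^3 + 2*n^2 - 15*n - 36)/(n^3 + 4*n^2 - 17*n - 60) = (n + 3)/(n + 5)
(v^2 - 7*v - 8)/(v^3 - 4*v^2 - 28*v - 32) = (v + 1)/(v^2 + 4*v + 4)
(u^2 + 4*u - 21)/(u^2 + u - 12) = (u + 7)/(u + 4)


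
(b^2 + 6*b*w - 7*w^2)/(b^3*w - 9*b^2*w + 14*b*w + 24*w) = (b^2 + 6*b*w - 7*w^2)/(w*(b^3 - 9*b^2 + 14*b + 24))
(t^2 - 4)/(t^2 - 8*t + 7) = (t^2 - 4)/(t^2 - 8*t + 7)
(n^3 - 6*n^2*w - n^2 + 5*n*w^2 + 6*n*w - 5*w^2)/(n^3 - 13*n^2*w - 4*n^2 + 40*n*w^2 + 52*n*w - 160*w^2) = (-n^2 + n*w + n - w)/(-n^2 + 8*n*w + 4*n - 32*w)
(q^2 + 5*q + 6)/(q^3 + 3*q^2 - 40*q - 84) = (q + 3)/(q^2 + q - 42)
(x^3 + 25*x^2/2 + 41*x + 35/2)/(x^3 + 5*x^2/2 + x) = (x^2 + 12*x + 35)/(x*(x + 2))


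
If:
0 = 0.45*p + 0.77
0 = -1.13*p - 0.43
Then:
No Solution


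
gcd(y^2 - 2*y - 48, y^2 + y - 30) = y + 6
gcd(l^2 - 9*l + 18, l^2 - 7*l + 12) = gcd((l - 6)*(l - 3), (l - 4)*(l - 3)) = l - 3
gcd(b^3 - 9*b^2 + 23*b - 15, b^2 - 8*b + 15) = b^2 - 8*b + 15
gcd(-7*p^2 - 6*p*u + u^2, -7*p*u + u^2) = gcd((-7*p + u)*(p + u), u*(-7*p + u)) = 7*p - u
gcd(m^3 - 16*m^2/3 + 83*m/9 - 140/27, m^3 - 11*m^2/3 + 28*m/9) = m^2 - 11*m/3 + 28/9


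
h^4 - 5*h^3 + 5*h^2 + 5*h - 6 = (h - 3)*(h - 2)*(h - 1)*(h + 1)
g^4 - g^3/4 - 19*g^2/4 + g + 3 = (g - 2)*(g - 1)*(g + 3/4)*(g + 2)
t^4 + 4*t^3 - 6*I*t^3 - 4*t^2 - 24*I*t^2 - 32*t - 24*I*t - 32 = (t + 2)^2*(t - 4*I)*(t - 2*I)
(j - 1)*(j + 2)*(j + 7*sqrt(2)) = j^3 + j^2 + 7*sqrt(2)*j^2 - 2*j + 7*sqrt(2)*j - 14*sqrt(2)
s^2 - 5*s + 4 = (s - 4)*(s - 1)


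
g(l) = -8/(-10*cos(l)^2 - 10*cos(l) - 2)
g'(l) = -8*(-20*sin(l)*cos(l) - 10*sin(l))/(-10*cos(l)^2 - 10*cos(l) - 2)^2 = 20*(2*cos(l) + 1)*sin(l)/(5*cos(l)^2 + 5*cos(l) + 1)^2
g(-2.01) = -18.01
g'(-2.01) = -54.91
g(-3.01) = 4.18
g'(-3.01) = 2.81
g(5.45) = 0.60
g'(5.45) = -0.79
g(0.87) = 0.63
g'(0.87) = 0.88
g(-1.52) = 3.16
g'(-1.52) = -13.71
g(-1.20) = 1.15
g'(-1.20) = -2.67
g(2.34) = -68.06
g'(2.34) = -1626.93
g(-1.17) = 1.08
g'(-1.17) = -2.38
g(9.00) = 6.72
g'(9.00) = -19.13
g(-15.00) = 45.88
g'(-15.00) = 888.57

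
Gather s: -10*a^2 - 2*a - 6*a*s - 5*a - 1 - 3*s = -10*a^2 - 7*a + s*(-6*a - 3) - 1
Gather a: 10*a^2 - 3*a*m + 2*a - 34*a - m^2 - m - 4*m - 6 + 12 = 10*a^2 + a*(-3*m - 32) - m^2 - 5*m + 6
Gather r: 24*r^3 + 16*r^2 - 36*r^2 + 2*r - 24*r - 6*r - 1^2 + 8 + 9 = 24*r^3 - 20*r^2 - 28*r + 16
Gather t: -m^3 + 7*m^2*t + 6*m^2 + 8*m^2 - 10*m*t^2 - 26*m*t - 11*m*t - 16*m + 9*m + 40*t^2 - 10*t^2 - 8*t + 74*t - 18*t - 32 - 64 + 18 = -m^3 + 14*m^2 - 7*m + t^2*(30 - 10*m) + t*(7*m^2 - 37*m + 48) - 78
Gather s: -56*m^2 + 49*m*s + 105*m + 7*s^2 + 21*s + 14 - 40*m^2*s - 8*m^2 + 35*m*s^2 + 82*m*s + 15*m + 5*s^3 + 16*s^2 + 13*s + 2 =-64*m^2 + 120*m + 5*s^3 + s^2*(35*m + 23) + s*(-40*m^2 + 131*m + 34) + 16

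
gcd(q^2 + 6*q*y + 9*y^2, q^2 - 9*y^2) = q + 3*y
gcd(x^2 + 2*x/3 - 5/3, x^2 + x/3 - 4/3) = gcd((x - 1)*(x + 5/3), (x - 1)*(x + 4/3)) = x - 1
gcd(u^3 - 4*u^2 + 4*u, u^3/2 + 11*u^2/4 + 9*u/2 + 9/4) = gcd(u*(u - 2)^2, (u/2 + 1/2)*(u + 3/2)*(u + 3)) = 1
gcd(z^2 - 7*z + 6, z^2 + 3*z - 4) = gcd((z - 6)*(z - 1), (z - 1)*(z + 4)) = z - 1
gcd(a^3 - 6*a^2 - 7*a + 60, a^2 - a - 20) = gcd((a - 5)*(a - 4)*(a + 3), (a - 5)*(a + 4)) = a - 5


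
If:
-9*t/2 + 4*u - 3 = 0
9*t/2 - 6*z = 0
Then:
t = 4*z/3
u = 3*z/2 + 3/4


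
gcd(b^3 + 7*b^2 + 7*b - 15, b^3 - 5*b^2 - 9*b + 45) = b + 3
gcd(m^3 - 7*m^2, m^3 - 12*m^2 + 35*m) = m^2 - 7*m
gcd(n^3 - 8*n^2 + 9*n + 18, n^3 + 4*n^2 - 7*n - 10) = n + 1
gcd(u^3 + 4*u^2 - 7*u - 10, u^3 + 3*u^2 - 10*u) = u^2 + 3*u - 10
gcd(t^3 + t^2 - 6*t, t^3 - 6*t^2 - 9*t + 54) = t + 3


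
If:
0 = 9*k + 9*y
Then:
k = -y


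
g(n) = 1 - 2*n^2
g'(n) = -4*n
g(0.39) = 0.70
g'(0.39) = -1.56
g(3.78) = -27.58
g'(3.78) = -15.12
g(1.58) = -3.99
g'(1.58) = -6.32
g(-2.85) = -15.24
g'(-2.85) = 11.40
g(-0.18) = 0.94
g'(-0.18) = 0.72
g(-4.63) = -41.87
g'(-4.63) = 18.52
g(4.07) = -32.13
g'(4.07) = -16.28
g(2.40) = -10.52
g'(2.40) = -9.60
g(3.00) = -17.00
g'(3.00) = -12.00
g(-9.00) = -161.00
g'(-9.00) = 36.00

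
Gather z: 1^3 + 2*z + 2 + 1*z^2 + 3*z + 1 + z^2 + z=2*z^2 + 6*z + 4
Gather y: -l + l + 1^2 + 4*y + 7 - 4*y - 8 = 0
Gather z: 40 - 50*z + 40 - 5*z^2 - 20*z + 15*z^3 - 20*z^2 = 15*z^3 - 25*z^2 - 70*z + 80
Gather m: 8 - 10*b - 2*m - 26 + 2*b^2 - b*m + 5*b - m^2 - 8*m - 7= 2*b^2 - 5*b - m^2 + m*(-b - 10) - 25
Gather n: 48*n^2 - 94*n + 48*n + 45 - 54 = 48*n^2 - 46*n - 9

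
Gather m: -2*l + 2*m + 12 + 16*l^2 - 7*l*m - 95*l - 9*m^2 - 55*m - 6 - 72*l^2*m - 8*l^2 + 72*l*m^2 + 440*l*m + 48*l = 8*l^2 - 49*l + m^2*(72*l - 9) + m*(-72*l^2 + 433*l - 53) + 6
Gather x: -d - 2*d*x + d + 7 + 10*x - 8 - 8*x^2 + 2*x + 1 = -8*x^2 + x*(12 - 2*d)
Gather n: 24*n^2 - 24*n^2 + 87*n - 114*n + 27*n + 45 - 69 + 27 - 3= 0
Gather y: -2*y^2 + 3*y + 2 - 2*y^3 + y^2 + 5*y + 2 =-2*y^3 - y^2 + 8*y + 4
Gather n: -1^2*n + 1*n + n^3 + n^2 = n^3 + n^2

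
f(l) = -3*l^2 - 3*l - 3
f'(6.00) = -39.00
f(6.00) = -129.00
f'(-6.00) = 33.00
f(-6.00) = -93.00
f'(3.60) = -24.60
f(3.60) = -52.68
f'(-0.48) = -0.12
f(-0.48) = -2.25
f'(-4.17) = 22.02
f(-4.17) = -42.66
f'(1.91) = -14.46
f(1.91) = -19.67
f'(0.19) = -4.14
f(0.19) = -3.68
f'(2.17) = -16.02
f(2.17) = -23.64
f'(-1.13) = 3.78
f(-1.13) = -3.44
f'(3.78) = -25.68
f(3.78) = -57.21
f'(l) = -6*l - 3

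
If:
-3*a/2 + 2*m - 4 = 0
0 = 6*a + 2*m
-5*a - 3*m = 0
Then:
No Solution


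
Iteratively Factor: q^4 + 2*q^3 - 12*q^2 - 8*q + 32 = (q + 2)*(q^3 - 12*q + 16) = (q - 2)*(q + 2)*(q^2 + 2*q - 8) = (q - 2)*(q + 2)*(q + 4)*(q - 2)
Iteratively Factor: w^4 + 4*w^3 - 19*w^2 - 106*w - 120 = (w + 3)*(w^3 + w^2 - 22*w - 40) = (w - 5)*(w + 3)*(w^2 + 6*w + 8) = (w - 5)*(w + 3)*(w + 4)*(w + 2)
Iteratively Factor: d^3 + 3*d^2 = (d)*(d^2 + 3*d) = d*(d + 3)*(d)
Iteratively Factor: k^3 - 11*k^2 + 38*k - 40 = (k - 2)*(k^2 - 9*k + 20) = (k - 5)*(k - 2)*(k - 4)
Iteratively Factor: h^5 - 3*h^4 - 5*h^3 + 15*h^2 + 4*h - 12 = (h - 3)*(h^4 - 5*h^2 + 4) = (h - 3)*(h - 2)*(h^3 + 2*h^2 - h - 2) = (h - 3)*(h - 2)*(h - 1)*(h^2 + 3*h + 2) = (h - 3)*(h - 2)*(h - 1)*(h + 1)*(h + 2)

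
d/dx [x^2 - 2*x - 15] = 2*x - 2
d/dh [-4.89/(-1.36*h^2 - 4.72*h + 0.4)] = (-13.3008*h - 23.0808)/(1.36*h^2 + 4.72*h - 0.4)^2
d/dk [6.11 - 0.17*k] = -0.170000000000000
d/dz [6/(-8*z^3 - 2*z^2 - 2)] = 6*z*(6*z + 1)/(4*z^3 + z^2 + 1)^2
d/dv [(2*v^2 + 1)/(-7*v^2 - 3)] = 2*v/(7*v^2 + 3)^2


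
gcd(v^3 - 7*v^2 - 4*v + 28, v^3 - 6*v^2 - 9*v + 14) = v^2 - 5*v - 14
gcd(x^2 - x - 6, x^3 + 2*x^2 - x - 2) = x + 2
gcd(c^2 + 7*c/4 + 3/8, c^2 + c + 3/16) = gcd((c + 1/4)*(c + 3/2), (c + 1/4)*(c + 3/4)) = c + 1/4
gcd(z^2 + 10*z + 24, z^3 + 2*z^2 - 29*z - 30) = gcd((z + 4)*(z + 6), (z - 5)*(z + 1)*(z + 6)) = z + 6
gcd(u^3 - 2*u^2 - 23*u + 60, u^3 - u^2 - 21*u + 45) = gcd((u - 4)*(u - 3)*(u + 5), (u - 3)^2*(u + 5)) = u^2 + 2*u - 15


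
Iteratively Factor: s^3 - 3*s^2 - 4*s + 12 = (s + 2)*(s^2 - 5*s + 6) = (s - 2)*(s + 2)*(s - 3)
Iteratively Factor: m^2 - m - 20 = (m + 4)*(m - 5)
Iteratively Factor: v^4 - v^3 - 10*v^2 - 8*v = (v + 1)*(v^3 - 2*v^2 - 8*v) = (v - 4)*(v + 1)*(v^2 + 2*v) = v*(v - 4)*(v + 1)*(v + 2)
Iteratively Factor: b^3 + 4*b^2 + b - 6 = (b + 2)*(b^2 + 2*b - 3) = (b + 2)*(b + 3)*(b - 1)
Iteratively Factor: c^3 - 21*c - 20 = (c - 5)*(c^2 + 5*c + 4) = (c - 5)*(c + 1)*(c + 4)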